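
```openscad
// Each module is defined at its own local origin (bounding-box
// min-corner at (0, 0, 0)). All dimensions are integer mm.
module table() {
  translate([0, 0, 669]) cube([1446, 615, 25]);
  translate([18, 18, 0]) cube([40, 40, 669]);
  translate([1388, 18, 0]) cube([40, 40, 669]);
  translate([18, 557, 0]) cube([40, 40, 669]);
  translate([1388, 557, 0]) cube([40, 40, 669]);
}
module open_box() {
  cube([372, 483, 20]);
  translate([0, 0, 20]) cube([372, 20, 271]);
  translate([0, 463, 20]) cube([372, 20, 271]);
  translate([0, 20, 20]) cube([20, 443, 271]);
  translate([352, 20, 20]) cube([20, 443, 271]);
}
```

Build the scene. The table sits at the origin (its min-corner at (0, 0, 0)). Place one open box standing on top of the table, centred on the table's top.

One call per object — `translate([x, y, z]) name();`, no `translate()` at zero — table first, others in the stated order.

table();
translate([537, 66, 694]) open_box();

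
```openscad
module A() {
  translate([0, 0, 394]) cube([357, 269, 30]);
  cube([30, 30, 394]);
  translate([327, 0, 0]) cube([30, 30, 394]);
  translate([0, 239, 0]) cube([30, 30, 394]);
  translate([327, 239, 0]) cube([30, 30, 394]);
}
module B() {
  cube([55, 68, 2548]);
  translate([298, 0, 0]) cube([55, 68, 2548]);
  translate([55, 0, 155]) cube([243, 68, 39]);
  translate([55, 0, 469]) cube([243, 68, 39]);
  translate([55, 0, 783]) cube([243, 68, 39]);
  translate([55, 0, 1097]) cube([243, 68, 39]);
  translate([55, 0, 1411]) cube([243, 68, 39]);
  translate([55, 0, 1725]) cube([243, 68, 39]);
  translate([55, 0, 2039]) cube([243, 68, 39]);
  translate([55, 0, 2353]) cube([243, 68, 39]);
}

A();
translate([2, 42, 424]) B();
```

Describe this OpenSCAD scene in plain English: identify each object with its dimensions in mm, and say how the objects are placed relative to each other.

A is a four-legged stool. The seat is a 357×269×30 mm slab whose top surface is at z = 424 mm; four square legs, each 30×30 mm in cross-section, run from the floor (z = 0) to the underside of the seat, each flush with a corner of the seat.

B is a wooden ladder with two side rails of 55×68 mm section and 2548 mm height, set 353 mm apart overall. Between them run 8 rectangular rungs (68 mm deep, 39 mm thick), front faces flush with the rails' −y face. The bottom of the first rung is 155 mm above the floor and each subsequent rung is 314 mm higher than the one below.

The ladder is on top of the stool.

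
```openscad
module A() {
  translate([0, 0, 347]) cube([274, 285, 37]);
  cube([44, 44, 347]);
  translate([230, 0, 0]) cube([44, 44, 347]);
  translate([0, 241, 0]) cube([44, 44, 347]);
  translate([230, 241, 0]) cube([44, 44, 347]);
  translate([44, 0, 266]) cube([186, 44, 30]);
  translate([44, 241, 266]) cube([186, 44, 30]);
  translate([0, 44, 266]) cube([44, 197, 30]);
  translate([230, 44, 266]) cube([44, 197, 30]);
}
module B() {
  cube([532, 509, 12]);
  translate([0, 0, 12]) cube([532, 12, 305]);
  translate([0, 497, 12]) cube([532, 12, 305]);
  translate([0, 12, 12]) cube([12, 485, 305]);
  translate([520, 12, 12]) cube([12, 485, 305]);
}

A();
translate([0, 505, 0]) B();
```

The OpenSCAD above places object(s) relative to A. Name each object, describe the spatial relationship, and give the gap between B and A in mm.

The open box's nearest face is 220 mm from the stool's +y face.

A is a stool. B is an open box. The open box is on the floor beside the stool on its +y side. The gap between the open box and the stool is 220 mm.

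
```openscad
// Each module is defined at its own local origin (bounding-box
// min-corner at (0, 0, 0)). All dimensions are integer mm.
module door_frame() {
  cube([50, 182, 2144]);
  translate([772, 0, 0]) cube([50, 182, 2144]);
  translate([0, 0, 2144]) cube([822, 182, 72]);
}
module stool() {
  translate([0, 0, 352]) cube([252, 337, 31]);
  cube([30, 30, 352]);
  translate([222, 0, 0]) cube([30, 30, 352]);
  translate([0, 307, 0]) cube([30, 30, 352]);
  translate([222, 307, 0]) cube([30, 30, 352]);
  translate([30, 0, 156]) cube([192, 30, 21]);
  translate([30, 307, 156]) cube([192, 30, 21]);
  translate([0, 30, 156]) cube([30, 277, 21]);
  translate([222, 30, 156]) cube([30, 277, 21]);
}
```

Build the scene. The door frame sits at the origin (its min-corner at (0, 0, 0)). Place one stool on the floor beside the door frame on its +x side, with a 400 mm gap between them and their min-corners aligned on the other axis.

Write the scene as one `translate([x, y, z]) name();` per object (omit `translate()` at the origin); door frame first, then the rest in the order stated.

door_frame();
translate([1222, 0, 0]) stool();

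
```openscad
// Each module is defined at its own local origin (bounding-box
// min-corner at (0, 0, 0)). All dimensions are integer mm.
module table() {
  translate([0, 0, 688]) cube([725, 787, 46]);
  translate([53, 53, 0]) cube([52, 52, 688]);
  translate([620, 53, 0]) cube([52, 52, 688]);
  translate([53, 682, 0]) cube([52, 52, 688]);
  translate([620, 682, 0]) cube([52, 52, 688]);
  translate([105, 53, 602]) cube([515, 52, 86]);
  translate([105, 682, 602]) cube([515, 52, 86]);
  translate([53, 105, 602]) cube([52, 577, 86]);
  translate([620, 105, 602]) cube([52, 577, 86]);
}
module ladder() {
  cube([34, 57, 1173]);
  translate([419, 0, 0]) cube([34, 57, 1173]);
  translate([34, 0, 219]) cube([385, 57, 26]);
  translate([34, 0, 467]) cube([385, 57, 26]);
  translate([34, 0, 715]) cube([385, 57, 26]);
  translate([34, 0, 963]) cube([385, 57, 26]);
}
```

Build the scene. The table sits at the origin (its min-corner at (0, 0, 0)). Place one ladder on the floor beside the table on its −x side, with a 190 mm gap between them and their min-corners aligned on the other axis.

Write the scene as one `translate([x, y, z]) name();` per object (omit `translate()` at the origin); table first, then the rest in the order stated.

table();
translate([-643, 0, 0]) ladder();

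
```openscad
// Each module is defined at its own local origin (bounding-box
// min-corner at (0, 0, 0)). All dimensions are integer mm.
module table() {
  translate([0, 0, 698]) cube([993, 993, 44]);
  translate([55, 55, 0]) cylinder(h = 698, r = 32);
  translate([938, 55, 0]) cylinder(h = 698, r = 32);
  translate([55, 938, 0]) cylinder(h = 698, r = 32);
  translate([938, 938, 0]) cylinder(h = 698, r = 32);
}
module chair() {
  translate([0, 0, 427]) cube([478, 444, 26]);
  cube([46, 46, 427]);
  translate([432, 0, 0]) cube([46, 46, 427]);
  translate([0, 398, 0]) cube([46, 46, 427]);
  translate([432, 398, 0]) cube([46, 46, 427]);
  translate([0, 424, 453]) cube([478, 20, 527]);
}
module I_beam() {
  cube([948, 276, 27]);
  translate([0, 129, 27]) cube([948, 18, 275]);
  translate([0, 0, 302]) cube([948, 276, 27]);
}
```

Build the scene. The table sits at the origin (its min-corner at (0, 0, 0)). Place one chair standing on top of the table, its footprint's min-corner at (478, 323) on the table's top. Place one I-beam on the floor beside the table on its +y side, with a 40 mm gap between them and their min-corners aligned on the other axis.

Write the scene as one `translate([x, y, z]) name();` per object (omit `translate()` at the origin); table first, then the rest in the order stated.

table();
translate([478, 323, 742]) chair();
translate([0, 1033, 0]) I_beam();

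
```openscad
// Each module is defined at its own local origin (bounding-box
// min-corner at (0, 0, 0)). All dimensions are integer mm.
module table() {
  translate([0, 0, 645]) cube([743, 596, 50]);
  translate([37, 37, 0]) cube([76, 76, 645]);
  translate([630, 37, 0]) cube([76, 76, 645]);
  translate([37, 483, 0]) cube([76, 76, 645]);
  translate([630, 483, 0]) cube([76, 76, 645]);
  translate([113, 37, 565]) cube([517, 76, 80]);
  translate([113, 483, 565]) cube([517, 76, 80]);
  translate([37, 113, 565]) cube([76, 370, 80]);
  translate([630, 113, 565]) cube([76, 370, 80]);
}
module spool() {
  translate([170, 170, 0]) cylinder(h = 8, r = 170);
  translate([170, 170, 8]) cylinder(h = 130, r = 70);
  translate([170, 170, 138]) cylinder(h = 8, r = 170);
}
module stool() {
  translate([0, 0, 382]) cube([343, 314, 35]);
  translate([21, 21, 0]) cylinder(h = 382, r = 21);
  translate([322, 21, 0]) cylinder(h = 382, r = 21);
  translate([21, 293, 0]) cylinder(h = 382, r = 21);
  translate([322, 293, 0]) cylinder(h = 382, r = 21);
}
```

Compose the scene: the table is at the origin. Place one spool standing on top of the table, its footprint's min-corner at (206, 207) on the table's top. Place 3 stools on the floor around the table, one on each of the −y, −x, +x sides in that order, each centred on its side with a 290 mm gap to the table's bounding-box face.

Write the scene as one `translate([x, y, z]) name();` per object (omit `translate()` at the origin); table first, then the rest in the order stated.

table();
translate([206, 207, 695]) spool();
translate([200, -604, 0]) stool();
translate([-633, 141, 0]) stool();
translate([1033, 141, 0]) stool();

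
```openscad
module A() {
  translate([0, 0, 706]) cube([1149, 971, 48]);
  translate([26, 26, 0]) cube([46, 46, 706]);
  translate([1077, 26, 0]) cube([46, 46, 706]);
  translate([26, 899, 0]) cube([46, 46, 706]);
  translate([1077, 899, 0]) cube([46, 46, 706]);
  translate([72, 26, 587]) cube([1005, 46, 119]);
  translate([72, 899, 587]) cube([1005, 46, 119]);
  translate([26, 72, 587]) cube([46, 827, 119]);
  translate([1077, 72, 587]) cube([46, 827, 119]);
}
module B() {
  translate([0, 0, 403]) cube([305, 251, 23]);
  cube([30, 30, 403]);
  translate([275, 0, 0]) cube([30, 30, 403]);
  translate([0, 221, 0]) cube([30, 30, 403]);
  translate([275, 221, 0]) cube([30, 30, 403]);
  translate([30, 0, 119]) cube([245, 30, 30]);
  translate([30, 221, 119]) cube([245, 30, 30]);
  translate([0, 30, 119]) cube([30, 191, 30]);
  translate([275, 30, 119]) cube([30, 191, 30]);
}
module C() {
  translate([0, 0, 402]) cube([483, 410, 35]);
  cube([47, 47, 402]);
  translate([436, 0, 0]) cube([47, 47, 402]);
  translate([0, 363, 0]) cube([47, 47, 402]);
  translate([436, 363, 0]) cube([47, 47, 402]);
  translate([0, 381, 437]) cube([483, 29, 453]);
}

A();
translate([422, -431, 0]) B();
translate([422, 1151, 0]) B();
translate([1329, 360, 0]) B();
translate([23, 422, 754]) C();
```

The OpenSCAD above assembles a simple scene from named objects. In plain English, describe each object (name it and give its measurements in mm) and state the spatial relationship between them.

A is a table with a 1149×971 mm rectangular top, 48 mm thick, top surface at z = 754 mm, supported by four 46×46 mm square legs, each inset 26 mm from the nearest pair of top edges, running from the floor. Four apron rails, 46 mm thick and 119 mm tall, run between adjacent legs with their top edges flush with the underside of the top and their outer faces flush with the legs' outer faces.

B is a four-legged stool. The seat is a 305×251×23 mm slab whose top surface is at z = 426 mm; four square legs, each 30×30 mm in cross-section, run from the floor (z = 0) to the underside of the seat, each flush with a corner of the seat. Four stretchers, 30 mm wide and 30 mm tall, connect adjacent legs with their undersides at z = 119 mm, each running between the inner faces of the legs it joins and aligned with the legs' outer faces on the other axis.

C is a chair: 483×410 mm seat, 35 mm thick, top at z = 437 mm, on four 47 mm square corner legs flush with the seat edges. A 29 mm thick backrest slab spans the full seat width, extending 453 mm above the seat top, its back face flush with the seat's +y edge.

Three stools sit around the table at the −y, +y, +x sides. The chair is on top of the table.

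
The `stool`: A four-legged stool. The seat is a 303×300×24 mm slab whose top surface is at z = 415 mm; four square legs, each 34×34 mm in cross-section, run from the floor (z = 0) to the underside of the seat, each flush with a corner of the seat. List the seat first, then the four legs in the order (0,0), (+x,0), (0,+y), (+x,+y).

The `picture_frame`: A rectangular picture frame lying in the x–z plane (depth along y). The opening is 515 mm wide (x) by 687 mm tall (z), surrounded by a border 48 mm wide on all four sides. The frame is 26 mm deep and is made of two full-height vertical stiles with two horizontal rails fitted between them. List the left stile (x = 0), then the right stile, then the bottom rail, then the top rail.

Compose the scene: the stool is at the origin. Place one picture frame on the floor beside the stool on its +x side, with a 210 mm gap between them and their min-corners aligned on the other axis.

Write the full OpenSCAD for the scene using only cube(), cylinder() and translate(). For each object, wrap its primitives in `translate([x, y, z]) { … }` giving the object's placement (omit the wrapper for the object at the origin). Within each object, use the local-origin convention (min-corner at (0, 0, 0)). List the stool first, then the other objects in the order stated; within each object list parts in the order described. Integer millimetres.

translate([0, 0, 391]) cube([303, 300, 24]);
cube([34, 34, 391]);
translate([269, 0, 0]) cube([34, 34, 391]);
translate([0, 266, 0]) cube([34, 34, 391]);
translate([269, 266, 0]) cube([34, 34, 391]);
translate([513, 0, 0]) {
  cube([48, 26, 783]);
  translate([563, 0, 0]) cube([48, 26, 783]);
  translate([48, 0, 0]) cube([515, 26, 48]);
  translate([48, 0, 735]) cube([515, 26, 48]);
}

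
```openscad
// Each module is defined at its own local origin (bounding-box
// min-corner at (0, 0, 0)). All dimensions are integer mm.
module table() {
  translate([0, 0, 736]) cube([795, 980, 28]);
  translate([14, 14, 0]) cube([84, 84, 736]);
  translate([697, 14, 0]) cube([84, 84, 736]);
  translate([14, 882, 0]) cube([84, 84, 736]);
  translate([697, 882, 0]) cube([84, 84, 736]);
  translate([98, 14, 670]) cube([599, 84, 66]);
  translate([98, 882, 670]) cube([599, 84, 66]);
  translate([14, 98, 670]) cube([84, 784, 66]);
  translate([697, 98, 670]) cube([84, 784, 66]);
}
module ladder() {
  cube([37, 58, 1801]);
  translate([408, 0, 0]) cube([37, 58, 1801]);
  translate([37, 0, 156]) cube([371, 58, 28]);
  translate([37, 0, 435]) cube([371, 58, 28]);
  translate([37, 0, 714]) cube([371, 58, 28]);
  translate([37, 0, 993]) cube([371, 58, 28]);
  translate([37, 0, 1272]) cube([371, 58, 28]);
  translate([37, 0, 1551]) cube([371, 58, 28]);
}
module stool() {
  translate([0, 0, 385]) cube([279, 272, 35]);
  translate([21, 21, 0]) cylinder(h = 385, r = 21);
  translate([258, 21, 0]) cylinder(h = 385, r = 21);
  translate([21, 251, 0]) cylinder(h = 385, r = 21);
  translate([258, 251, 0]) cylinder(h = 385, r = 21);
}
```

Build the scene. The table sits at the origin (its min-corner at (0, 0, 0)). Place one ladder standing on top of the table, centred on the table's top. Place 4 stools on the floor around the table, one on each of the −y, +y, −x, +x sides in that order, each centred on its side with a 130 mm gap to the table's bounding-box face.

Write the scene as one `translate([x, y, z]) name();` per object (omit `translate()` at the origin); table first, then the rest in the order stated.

table();
translate([175, 461, 764]) ladder();
translate([258, -402, 0]) stool();
translate([258, 1110, 0]) stool();
translate([-409, 354, 0]) stool();
translate([925, 354, 0]) stool();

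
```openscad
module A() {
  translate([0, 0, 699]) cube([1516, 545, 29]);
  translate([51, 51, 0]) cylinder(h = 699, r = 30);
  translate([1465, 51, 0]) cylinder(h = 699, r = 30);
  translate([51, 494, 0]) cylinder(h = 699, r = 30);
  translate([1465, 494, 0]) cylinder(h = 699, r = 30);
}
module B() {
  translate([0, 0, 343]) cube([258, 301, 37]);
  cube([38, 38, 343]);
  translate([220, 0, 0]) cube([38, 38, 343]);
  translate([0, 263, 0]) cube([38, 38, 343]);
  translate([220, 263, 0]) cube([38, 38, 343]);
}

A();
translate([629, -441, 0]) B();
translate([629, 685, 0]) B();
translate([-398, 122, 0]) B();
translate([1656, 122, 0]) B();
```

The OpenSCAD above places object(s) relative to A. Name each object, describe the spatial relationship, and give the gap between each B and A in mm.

Each stool's nearest face is 140 mm from the table's bounding box.

A is a table. B is a stool. Four stools sit around the table at the −y, +y, −x, +x sides. The gap between each stool and the table is 140 mm.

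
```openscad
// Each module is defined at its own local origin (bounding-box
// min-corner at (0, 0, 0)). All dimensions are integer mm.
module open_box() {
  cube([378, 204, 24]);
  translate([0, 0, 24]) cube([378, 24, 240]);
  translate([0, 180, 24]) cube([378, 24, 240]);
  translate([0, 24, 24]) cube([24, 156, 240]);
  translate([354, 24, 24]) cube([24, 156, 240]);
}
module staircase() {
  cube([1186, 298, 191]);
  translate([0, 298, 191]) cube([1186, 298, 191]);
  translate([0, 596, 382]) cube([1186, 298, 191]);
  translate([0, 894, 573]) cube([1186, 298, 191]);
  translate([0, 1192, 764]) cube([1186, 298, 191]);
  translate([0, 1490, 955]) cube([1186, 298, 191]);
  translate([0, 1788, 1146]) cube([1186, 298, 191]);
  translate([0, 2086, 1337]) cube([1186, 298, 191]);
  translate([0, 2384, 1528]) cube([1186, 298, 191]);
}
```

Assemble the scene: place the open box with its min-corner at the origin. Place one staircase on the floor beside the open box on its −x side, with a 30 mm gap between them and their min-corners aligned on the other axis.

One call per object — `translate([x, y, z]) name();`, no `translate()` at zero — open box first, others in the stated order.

open_box();
translate([-1216, 0, 0]) staircase();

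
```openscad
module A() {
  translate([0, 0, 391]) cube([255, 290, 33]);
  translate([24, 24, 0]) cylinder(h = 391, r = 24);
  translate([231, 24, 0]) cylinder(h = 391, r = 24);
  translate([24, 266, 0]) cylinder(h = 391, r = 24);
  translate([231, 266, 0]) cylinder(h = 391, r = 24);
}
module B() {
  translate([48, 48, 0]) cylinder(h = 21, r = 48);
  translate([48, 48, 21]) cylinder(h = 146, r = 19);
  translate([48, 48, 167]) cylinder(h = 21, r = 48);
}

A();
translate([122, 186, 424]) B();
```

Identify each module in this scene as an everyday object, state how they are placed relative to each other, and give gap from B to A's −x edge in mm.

The spool's min-x is at 122; the stool's min-x is 0; gap = 122 mm.

A is a stool. B is a spool. The spool is on top of the stool. The gap from the spool to the stool's −x edge is 122 mm.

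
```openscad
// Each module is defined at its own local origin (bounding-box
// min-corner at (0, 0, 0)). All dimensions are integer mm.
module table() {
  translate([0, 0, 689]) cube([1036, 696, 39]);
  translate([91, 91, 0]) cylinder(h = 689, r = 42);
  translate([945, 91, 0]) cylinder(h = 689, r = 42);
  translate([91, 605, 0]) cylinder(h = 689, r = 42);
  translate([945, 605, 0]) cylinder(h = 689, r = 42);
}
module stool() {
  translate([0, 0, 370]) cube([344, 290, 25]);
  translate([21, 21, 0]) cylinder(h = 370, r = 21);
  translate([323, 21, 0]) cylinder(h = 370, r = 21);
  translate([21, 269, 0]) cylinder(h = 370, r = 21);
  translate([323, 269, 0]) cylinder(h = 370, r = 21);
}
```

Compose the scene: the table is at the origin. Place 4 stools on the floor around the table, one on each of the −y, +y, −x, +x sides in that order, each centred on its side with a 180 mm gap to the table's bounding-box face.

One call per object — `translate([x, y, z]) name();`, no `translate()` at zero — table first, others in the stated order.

table();
translate([346, -470, 0]) stool();
translate([346, 876, 0]) stool();
translate([-524, 203, 0]) stool();
translate([1216, 203, 0]) stool();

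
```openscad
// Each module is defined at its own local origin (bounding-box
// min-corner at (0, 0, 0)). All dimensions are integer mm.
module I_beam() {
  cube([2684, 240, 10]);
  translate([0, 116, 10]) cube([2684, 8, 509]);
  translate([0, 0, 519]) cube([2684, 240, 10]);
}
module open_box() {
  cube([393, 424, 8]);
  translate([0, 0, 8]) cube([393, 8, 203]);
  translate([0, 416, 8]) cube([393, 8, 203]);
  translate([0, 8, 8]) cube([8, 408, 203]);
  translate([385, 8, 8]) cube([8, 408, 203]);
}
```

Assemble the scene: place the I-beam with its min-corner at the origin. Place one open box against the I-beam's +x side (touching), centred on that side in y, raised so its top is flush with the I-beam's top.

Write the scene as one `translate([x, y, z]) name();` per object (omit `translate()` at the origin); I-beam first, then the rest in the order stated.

I_beam();
translate([2684, -92, 318]) open_box();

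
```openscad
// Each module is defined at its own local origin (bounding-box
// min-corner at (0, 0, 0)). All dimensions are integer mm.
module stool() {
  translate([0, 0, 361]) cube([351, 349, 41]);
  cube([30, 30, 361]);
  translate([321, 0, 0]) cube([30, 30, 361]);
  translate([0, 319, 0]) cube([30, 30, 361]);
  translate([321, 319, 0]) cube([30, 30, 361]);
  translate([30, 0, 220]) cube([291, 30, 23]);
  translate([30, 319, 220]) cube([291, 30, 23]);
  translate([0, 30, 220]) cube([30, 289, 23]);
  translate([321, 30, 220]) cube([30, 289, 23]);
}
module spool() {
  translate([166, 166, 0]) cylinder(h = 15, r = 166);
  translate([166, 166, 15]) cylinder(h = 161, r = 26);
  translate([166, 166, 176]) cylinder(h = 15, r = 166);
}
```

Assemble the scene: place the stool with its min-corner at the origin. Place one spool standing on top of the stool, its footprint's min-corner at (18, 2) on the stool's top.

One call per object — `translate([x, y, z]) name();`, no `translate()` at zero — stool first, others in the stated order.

stool();
translate([18, 2, 402]) spool();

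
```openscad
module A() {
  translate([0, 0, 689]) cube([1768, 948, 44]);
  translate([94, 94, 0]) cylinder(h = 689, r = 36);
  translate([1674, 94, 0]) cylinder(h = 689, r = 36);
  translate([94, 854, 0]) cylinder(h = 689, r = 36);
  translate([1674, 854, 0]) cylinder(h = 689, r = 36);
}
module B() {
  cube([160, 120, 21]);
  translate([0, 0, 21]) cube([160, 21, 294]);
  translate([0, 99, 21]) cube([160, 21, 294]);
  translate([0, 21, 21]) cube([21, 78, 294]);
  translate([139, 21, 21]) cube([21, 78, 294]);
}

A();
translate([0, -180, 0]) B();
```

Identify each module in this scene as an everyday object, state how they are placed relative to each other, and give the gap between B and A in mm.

A is a table. B is an open box. The open box is on the floor beside the table on its −y side. The gap between the open box and the table is 60 mm.

The open box's nearest face is 60 mm from the table's −y face.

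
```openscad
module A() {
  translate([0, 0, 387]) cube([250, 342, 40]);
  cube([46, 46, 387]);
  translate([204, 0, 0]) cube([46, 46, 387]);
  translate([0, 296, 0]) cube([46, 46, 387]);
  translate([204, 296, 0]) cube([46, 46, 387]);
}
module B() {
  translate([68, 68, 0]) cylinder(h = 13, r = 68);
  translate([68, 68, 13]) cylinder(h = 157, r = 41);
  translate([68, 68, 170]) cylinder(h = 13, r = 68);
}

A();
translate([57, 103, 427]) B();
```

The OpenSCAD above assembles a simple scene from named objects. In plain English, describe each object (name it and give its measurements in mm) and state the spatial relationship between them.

A is a four-legged stool. The seat is a 250×342×40 mm slab whose top surface is at z = 427 mm; four square legs, each 46×46 mm in cross-section, run from the floor (z = 0) to the underside of the seat, each flush with a corner of the seat.

B is a spool: two coaxial disc flanges of radius 68 mm and thickness 13 mm, joined by a core cylinder of radius 41 mm and height 157 mm. The lower flange rests on z = 0 and the three cylinders share a vertical axis.

The spool is on top of the stool, centred.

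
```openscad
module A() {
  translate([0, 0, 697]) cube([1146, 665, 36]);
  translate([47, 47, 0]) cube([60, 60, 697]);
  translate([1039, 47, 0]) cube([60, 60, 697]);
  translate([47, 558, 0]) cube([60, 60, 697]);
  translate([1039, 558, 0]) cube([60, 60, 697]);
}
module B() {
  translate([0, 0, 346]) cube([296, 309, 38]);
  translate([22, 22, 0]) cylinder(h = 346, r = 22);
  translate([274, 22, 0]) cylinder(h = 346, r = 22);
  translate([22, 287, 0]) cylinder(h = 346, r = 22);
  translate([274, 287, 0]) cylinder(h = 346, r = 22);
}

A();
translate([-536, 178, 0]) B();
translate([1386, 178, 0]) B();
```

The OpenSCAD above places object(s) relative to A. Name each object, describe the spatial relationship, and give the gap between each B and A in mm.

Each stool's nearest face is 240 mm from the table's bounding box.

A is a table. B is a stool. Two stools sit around the table at the −x, +x sides. The gap between each stool and the table is 240 mm.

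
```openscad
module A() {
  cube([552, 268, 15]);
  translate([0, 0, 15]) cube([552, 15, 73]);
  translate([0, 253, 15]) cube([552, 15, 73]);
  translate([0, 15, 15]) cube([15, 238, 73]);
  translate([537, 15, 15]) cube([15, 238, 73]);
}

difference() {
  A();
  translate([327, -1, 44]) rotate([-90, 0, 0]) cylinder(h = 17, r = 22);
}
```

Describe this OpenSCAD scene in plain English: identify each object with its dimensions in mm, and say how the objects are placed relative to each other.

A is an open-topped rectangular box: outside dimensions 552×268×88 mm, with a uniform wall and base thickness of 15 mm. The base is a full 552×268 slab on the floor; four walls sit on top of the base. The front and back walls (the −y and +y sides) span the full width; the two side walls fit between them.

The open box has a circular hole of radius 22 mm through its front wall, centred at (x = 327, z = 44).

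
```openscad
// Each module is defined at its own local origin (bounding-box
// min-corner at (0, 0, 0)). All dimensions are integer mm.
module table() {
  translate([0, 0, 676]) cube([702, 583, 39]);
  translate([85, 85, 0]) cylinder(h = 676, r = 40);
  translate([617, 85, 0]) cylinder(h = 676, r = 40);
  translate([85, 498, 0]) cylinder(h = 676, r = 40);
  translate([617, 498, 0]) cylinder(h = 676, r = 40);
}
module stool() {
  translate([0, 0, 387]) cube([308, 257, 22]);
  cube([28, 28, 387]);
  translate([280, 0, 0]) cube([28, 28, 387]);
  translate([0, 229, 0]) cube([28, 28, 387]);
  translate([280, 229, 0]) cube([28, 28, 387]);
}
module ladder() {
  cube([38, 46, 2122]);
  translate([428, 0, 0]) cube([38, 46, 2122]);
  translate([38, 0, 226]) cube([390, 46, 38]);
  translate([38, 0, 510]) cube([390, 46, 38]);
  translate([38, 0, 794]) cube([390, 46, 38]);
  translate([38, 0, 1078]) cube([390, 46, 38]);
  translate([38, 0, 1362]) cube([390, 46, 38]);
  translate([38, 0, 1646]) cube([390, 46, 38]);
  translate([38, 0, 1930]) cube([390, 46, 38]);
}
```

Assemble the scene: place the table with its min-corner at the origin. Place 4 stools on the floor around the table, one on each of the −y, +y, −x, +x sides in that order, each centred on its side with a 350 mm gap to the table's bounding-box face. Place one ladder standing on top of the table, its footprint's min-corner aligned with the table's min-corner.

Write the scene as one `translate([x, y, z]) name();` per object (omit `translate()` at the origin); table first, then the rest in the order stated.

table();
translate([197, -607, 0]) stool();
translate([197, 933, 0]) stool();
translate([-658, 163, 0]) stool();
translate([1052, 163, 0]) stool();
translate([0, 0, 715]) ladder();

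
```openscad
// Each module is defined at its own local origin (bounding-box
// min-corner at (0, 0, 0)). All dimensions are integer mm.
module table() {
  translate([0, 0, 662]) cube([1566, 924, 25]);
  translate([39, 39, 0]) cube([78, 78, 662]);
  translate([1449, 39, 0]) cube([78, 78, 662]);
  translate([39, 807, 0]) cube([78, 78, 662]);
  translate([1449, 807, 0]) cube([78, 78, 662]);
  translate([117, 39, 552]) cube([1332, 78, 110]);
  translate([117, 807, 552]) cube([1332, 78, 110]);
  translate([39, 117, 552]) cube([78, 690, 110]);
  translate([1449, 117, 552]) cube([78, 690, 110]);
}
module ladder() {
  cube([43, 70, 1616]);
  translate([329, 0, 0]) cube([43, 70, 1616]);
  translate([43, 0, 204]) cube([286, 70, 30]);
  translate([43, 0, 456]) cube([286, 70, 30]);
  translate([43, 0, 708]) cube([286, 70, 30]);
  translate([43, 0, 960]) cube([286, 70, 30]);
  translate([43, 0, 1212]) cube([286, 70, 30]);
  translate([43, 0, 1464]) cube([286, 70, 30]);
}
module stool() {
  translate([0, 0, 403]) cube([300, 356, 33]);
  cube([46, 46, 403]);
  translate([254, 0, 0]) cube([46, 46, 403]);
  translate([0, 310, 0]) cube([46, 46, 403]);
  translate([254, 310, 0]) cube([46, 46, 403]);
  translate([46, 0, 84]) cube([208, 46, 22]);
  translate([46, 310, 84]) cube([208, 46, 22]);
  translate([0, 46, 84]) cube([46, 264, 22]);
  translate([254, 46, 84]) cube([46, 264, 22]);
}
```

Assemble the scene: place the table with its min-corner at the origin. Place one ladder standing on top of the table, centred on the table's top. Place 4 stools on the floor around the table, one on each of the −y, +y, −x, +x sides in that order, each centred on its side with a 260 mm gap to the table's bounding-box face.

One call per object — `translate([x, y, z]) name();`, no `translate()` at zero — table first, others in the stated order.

table();
translate([597, 427, 687]) ladder();
translate([633, -616, 0]) stool();
translate([633, 1184, 0]) stool();
translate([-560, 284, 0]) stool();
translate([1826, 284, 0]) stool();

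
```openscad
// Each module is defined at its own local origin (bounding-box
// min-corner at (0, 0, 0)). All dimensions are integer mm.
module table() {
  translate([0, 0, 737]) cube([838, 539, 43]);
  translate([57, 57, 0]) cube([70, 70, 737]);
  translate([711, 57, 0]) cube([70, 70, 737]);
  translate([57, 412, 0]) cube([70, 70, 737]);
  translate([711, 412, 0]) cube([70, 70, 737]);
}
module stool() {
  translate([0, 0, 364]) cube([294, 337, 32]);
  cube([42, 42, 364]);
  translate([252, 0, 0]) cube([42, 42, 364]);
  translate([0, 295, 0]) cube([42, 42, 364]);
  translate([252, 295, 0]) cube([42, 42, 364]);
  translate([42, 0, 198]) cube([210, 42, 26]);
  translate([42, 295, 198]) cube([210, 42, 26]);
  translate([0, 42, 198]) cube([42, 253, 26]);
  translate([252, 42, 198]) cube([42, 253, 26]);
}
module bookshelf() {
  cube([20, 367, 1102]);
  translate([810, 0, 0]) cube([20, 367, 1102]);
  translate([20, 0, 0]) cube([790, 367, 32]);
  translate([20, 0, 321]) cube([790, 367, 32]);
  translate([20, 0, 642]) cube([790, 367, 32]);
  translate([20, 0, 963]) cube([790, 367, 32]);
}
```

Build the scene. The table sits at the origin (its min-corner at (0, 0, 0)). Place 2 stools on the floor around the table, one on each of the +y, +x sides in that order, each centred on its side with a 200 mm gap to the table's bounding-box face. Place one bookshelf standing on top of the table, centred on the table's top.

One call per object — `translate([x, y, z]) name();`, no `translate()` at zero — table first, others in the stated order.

table();
translate([272, 739, 0]) stool();
translate([1038, 101, 0]) stool();
translate([4, 86, 780]) bookshelf();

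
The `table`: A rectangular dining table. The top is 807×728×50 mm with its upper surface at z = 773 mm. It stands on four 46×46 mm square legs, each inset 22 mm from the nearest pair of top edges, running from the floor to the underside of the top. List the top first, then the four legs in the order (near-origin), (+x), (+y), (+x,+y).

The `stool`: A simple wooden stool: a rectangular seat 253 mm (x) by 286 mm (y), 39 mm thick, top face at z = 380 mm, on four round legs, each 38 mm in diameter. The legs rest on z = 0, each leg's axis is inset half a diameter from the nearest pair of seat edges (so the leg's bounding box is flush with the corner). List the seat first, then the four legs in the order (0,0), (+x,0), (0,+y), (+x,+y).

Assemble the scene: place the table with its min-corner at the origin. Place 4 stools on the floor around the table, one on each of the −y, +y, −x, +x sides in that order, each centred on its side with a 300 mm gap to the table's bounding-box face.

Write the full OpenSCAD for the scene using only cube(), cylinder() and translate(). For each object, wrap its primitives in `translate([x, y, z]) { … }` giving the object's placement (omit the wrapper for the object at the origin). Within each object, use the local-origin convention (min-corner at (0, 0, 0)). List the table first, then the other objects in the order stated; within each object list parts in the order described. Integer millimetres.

translate([0, 0, 723]) cube([807, 728, 50]);
translate([22, 22, 0]) cube([46, 46, 723]);
translate([739, 22, 0]) cube([46, 46, 723]);
translate([22, 660, 0]) cube([46, 46, 723]);
translate([739, 660, 0]) cube([46, 46, 723]);
translate([277, -586, 0]) {
  translate([0, 0, 341]) cube([253, 286, 39]);
  translate([19, 19, 0]) cylinder(h = 341, r = 19);
  translate([234, 19, 0]) cylinder(h = 341, r = 19);
  translate([19, 267, 0]) cylinder(h = 341, r = 19);
  translate([234, 267, 0]) cylinder(h = 341, r = 19);
}
translate([277, 1028, 0]) {
  translate([0, 0, 341]) cube([253, 286, 39]);
  translate([19, 19, 0]) cylinder(h = 341, r = 19);
  translate([234, 19, 0]) cylinder(h = 341, r = 19);
  translate([19, 267, 0]) cylinder(h = 341, r = 19);
  translate([234, 267, 0]) cylinder(h = 341, r = 19);
}
translate([-553, 221, 0]) {
  translate([0, 0, 341]) cube([253, 286, 39]);
  translate([19, 19, 0]) cylinder(h = 341, r = 19);
  translate([234, 19, 0]) cylinder(h = 341, r = 19);
  translate([19, 267, 0]) cylinder(h = 341, r = 19);
  translate([234, 267, 0]) cylinder(h = 341, r = 19);
}
translate([1107, 221, 0]) {
  translate([0, 0, 341]) cube([253, 286, 39]);
  translate([19, 19, 0]) cylinder(h = 341, r = 19);
  translate([234, 19, 0]) cylinder(h = 341, r = 19);
  translate([19, 267, 0]) cylinder(h = 341, r = 19);
  translate([234, 267, 0]) cylinder(h = 341, r = 19);
}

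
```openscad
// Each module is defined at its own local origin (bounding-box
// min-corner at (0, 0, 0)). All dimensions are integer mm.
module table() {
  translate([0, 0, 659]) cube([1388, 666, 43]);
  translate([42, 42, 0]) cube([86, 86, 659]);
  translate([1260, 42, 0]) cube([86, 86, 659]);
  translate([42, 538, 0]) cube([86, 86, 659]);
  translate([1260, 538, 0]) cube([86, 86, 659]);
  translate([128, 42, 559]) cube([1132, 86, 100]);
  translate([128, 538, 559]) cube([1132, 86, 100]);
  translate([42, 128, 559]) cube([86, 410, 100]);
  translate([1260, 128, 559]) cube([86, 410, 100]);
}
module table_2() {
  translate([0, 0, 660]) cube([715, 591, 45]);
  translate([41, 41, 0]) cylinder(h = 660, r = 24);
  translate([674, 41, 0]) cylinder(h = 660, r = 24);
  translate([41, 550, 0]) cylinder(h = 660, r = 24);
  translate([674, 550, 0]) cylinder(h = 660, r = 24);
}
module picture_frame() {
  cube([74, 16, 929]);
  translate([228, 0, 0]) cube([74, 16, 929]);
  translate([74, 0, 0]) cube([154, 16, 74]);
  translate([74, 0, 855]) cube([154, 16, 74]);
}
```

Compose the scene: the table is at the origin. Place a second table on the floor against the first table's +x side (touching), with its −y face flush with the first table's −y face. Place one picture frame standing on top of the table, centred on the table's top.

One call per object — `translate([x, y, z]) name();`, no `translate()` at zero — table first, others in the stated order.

table();
translate([1388, 0, 0]) table_2();
translate([543, 325, 702]) picture_frame();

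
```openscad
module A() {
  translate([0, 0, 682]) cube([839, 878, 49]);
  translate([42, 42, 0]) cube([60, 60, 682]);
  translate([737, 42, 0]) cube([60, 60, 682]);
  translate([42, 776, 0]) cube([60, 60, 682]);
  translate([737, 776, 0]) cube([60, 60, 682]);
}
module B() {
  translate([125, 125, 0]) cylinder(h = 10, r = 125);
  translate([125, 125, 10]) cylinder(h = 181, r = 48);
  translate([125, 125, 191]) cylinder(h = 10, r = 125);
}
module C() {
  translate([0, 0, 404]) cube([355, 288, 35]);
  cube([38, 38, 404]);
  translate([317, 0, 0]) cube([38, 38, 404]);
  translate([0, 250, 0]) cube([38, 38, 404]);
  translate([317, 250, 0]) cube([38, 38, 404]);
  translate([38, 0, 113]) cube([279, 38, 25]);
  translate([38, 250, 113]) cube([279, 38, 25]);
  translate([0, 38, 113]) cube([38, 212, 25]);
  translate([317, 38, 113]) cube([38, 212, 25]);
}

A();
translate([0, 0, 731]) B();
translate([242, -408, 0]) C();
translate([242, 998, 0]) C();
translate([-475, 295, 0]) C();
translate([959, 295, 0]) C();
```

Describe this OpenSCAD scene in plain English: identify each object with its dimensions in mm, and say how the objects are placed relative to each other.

A is a table with a 839×878 mm rectangular top, 49 mm thick, top surface at z = 731 mm, supported by four 60×60 mm square legs, each inset 42 mm from the nearest pair of top edges, running from the floor.

B is a spool: two coaxial disc flanges of radius 125 mm and thickness 10 mm, joined by a core cylinder of radius 48 mm and height 181 mm. The lower flange rests on z = 0 and the three cylinders share a vertical axis.

C is a four-legged stool. The seat is a 355×288×35 mm slab whose top surface is at z = 439 mm; four square legs, each 38×38 mm in cross-section, run from the floor (z = 0) to the underside of the seat, each flush with a corner of the seat. Four stretchers, 38 mm wide and 25 mm tall, connect adjacent legs with their undersides at z = 113 mm, each running between the inner faces of the legs it joins and aligned with the legs' outer faces on the other axis.

The spool is on top of the table. Four stools sit around the table at the −y, +y, −x, +x sides.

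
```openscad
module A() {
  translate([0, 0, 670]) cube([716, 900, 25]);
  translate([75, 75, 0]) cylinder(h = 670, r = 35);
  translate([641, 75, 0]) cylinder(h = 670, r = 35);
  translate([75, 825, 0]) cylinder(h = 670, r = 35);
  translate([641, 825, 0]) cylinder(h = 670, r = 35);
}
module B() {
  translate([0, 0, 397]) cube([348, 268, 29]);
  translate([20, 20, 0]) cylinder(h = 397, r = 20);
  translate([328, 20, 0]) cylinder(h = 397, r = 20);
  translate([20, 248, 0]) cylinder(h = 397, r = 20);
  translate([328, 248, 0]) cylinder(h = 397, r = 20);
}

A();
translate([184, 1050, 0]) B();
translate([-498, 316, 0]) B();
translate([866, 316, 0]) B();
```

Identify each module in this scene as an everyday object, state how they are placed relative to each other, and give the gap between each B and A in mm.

Each stool's nearest face is 150 mm from the table's bounding box.

A is a table. B is a stool. Three stools sit around the table at the +y, −x, +x sides. The gap between each stool and the table is 150 mm.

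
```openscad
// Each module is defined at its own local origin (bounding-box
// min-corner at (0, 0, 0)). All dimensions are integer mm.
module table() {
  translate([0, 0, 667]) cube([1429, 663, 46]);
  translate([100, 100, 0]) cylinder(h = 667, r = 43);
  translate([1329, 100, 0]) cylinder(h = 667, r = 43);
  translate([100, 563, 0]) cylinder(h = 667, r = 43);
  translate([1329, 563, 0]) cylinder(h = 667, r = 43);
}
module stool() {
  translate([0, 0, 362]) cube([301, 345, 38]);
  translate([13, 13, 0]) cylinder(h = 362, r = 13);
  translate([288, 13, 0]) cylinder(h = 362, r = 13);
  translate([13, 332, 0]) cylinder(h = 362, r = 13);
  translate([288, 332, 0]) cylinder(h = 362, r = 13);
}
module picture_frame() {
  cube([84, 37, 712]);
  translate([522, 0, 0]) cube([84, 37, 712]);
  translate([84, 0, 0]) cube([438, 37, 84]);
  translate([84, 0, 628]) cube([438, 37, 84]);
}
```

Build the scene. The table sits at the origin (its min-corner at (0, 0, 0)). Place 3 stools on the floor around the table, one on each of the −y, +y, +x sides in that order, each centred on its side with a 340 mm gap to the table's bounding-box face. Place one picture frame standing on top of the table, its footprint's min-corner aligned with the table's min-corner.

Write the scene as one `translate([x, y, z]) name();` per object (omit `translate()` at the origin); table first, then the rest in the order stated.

table();
translate([564, -685, 0]) stool();
translate([564, 1003, 0]) stool();
translate([1769, 159, 0]) stool();
translate([0, 0, 713]) picture_frame();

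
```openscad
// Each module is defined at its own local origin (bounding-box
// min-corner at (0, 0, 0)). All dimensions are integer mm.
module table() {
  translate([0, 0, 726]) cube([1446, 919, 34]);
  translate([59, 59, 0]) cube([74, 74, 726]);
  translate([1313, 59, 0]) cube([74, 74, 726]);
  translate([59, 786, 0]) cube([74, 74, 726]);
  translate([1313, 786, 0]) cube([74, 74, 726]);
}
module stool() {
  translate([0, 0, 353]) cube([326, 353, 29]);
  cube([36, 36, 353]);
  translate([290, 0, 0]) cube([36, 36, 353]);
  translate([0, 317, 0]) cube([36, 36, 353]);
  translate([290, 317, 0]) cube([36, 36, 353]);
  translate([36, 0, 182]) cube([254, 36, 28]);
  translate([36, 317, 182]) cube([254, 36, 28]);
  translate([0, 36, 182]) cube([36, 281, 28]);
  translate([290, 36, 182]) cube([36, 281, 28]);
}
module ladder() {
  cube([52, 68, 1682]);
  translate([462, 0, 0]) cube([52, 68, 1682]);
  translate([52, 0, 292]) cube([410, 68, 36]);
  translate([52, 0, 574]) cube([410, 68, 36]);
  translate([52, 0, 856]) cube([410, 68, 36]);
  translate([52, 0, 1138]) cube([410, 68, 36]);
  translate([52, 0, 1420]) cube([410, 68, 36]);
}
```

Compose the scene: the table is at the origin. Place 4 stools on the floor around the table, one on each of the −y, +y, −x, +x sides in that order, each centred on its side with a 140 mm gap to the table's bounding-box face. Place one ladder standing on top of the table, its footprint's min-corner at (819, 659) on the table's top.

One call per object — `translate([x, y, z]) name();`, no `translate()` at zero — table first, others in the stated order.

table();
translate([560, -493, 0]) stool();
translate([560, 1059, 0]) stool();
translate([-466, 283, 0]) stool();
translate([1586, 283, 0]) stool();
translate([819, 659, 760]) ladder();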